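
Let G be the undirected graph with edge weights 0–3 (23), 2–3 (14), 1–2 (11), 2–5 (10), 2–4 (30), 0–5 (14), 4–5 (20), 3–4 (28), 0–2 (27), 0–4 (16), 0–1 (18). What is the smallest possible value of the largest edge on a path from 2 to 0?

Checking several routes:
2→0: max(27) = 27
2→5→4→0: max(10, 20, 16) = 20
2→3→0: max(14, 23) = 23
2→3→4→5→0: max(14, 28, 20, 14) = 28
2→5→0: max(10, 14) = 14
2→1→0: max(11, 18) = 18
Best route has worst link 14.

14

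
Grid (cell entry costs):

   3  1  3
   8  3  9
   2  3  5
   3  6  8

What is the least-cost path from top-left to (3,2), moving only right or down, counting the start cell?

Best path: [0,0] [0,1] [1,1] [2,1] [2,2] [3,2]
Cost: 3 + 1 + 3 + 3 + 5 + 8 = 23
(Top row then right column would cost 29.)

23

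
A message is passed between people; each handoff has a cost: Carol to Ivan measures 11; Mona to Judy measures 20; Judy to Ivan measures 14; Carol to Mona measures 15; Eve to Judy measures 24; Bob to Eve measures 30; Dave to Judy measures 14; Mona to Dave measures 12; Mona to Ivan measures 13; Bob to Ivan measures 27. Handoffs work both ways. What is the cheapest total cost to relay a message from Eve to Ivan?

38

Paths from Eve to Ivan:
Eve-Bob-Ivan: 30 + 27 = 57
Eve-Judy-Mona-Ivan: 24 + 20 + 13 = 57
Eve-Judy-Mona-Carol-Ivan: 24 + 20 + 15 + 11 = 70
Eve-Judy-Dave-Mona-Ivan: 24 + 14 + 12 + 13 = 63
Eve-Judy-Dave-Mona-Carol-Ivan: 24 + 14 + 12 + 15 + 11 = 76
Eve-Judy-Ivan: 24 + 14 = 38
The minimum is 38.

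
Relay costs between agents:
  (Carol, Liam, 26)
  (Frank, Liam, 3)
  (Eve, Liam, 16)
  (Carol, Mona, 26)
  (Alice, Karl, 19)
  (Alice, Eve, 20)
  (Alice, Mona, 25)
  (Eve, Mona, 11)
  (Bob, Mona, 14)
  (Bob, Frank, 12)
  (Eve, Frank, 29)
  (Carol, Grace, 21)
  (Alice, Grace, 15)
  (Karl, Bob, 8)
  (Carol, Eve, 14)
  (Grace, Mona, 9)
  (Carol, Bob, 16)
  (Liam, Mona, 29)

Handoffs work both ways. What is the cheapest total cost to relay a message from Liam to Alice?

Checking several routes:
Liam → Eve → Alice: 16 + 20 = 36
Liam → Frank → Bob → Karl → Alice: 3 + 12 + 8 + 19 = 42
Liam → Eve → Mona → Alice: 16 + 11 + 25 = 52
Liam → Eve → Mona → Grace → Alice: 16 + 11 + 9 + 15 = 51
Liam → Frank → Eve → Alice: 3 + 29 + 20 = 52
The minimum is 36.

36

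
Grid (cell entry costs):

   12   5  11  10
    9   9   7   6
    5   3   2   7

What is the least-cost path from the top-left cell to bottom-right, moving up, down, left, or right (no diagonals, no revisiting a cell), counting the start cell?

Best path: r0c0→r0c1→r1c1→r2c1→r2c2→r2c3
Cost: 12 + 5 + 9 + 3 + 2 + 7 = 38

38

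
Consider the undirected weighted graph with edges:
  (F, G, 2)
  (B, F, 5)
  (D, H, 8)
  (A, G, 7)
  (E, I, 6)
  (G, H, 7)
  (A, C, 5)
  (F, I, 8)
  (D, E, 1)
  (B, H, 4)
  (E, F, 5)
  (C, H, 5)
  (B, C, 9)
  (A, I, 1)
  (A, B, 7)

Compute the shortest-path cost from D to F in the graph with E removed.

Some routes from D to F avoiding E:
D → H → G → F: 8 + 7 + 2 = 17
D → H → C → A → I → F: 8 + 5 + 5 + 1 + 8 = 27
D → H → C → A → G → F: 8 + 5 + 5 + 7 + 2 = 27
D → H → B → F: 8 + 4 + 5 = 17
D → H → C → B → F: 8 + 5 + 9 + 5 = 27
Best route has total 17.

17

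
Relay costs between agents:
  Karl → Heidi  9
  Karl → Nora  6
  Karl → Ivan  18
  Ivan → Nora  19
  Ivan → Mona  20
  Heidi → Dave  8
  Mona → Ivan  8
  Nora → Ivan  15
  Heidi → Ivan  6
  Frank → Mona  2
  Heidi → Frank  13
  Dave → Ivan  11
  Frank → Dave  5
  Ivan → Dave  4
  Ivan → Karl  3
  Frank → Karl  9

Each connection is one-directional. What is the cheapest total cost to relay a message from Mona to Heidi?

20

Paths from Mona to Heidi:
Mona→Ivan→Karl→Heidi: 8 + 3 + 9 = 20
Best route has total 20.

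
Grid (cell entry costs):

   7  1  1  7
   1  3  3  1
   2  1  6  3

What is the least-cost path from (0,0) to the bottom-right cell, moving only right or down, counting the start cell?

Take [0,0] -> [0,1] -> [0,2] -> [1,2] -> [1,3] -> [2,3] for a total of 7 + 1 + 1 + 3 + 1 + 3 = 16.

16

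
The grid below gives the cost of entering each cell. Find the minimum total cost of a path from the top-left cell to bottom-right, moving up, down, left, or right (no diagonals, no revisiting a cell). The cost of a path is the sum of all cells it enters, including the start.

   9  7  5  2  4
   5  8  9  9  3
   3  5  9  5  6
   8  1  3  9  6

Cheapest: (0,0) -> (1,0) -> (2,0) -> (2,1) -> (3,1) -> (3,2) -> (3,3) -> (3,4)
  9 + 5 + 3 + 5 + 1 + 3 + 9 + 6 = 41

41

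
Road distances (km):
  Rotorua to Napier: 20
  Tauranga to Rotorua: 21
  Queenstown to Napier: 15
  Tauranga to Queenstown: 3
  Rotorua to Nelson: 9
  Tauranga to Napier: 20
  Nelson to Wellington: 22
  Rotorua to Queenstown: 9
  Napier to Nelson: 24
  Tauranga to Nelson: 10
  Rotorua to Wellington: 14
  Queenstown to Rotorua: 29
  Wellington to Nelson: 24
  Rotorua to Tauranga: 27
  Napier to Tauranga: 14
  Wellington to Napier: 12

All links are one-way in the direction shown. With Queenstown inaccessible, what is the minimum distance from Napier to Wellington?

Paths from Napier to Wellington avoiding Queenstown:
Napier → Tauranga → Rotorua → Wellington: 14 + 21 + 14 = 49
Napier → Nelson → Wellington: 24 + 22 = 46
Napier → Tauranga → Rotorua → Nelson → Wellington: 14 + 21 + 9 + 22 = 66
Napier → Tauranga → Nelson → Wellington: 14 + 10 + 22 = 46
The minimum is 46 km.

46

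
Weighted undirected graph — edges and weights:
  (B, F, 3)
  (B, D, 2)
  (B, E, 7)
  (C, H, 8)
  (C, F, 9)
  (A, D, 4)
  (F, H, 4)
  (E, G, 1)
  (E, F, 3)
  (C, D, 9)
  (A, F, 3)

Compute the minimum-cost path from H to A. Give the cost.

7

Comparing a few candidate routes:
H - F - E - B - D - A: 4 + 3 + 7 + 2 + 4 = 20
H - F - A: 4 + 3 = 7
H - F - B - D - A: 4 + 3 + 2 + 4 = 13
Best route has total 7.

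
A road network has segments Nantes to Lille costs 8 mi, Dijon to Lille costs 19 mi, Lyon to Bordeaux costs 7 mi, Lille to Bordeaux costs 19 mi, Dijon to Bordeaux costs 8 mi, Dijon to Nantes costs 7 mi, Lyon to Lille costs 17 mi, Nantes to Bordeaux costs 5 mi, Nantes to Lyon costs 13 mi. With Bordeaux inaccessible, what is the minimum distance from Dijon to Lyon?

Routes from Dijon to Lyon avoiding Bordeaux:
Dijon-Lille-Nantes-Lyon: 19 + 8 + 13 = 40
Dijon-Lille-Lyon: 19 + 17 = 36
Dijon-Nantes-Lyon: 7 + 13 = 20
Dijon-Nantes-Lille-Lyon: 7 + 8 + 17 = 32
Best route has total 20 mi.

20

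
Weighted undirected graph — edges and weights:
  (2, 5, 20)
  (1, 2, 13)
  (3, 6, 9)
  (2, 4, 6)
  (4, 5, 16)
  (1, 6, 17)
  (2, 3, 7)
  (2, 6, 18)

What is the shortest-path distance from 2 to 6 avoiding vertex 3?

18

Candidate routes:
2-1-6: 13 + 17 = 30
2-6: 18
Best route has total 18.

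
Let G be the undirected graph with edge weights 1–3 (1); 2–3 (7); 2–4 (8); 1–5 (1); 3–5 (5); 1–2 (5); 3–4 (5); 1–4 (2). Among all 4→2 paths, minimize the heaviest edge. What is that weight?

Some routes from 4 to 2:
4 - 1 - 5 - 3 - 2: max(2, 1, 5, 7) = 7
4 - 1 - 3 - 2: max(2, 1, 7) = 7
4 - 3 - 5 - 1 - 2: max(5, 5, 1, 5) = 5
4 - 3 - 2: max(5, 7) = 7
4 - 3 - 1 - 2: max(5, 1, 5) = 5
4 - 1 - 2: max(2, 5) = 5
Smallest bottleneck: 5.

5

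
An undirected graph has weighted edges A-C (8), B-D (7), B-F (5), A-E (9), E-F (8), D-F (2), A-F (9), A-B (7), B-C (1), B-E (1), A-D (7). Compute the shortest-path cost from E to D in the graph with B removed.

10

Routes from E to D avoiding B:
E→F→D: 8 + 2 = 10
E→A→F→D: 9 + 9 + 2 = 20
E→A→D: 9 + 7 = 16
E→F→A→D: 8 + 9 + 7 = 24
Best route has total 10.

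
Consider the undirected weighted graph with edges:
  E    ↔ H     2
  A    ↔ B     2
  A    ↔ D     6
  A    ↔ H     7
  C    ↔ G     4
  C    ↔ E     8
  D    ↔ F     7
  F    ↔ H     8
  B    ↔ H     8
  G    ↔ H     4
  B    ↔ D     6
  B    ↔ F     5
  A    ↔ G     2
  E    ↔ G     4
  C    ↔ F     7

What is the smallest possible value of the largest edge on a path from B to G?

A few of the B→G routes:
B→A→G: max(2, 2) = 2
B→A→D→F→C→G: max(2, 6, 7, 7, 4) = 7
B→D→A→G: max(6, 6, 2) = 6
Best route has worst link 2.

2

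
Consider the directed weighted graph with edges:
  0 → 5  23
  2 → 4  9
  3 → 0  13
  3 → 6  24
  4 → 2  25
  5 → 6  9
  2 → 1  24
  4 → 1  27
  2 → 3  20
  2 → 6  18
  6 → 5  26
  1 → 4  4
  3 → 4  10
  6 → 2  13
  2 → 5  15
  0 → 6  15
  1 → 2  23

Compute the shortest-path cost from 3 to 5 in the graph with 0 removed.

A few of the 3→5 routes:
3-6-2-5: 24 + 13 + 15 = 52
3-6-5: 24 + 26 = 50
3-4-2-5: 10 + 25 + 15 = 50
The minimum is 50.

50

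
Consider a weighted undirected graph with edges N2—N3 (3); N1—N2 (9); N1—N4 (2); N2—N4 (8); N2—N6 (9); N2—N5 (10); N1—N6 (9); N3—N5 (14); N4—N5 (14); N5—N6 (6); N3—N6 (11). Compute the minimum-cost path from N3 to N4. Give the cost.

11

Some routes from N3 to N4:
N3 → N2 → N4: 3 + 8 = 11
N3 → N2 → N6 → N1 → N4: 3 + 9 + 9 + 2 = 23
N3 → N2 → N1 → N4: 3 + 9 + 2 = 14
N3 → N6 → N1 → N4: 11 + 9 + 2 = 22
Best route has total 11.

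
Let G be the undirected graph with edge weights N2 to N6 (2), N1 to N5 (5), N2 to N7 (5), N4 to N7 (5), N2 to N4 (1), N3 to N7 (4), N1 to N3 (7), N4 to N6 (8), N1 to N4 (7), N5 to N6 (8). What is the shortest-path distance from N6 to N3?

11

Comparing a few candidate routes:
N6→N2→N7→N3: 2 + 5 + 4 = 11
N6→N2→N4→N1→N3: 2 + 1 + 7 + 7 = 17
N6→N2→N4→N7→N3: 2 + 1 + 5 + 4 = 12
N6→N4→N7→N3: 8 + 5 + 4 = 17
N6→N4→N2→N7→N3: 8 + 1 + 5 + 4 = 18
Best route has total 11.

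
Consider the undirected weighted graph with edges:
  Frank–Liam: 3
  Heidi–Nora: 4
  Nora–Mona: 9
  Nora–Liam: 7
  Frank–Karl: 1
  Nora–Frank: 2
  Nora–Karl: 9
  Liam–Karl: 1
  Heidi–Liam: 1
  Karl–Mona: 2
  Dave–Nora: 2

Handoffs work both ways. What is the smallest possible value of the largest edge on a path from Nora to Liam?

Checking several routes:
Nora - Heidi - Liam: max(4, 1) = 4
Nora - Frank - Karl - Liam: max(2, 1, 1) = 2
Nora - Frank - Liam: max(2, 3) = 3
Smallest bottleneck: 2.

2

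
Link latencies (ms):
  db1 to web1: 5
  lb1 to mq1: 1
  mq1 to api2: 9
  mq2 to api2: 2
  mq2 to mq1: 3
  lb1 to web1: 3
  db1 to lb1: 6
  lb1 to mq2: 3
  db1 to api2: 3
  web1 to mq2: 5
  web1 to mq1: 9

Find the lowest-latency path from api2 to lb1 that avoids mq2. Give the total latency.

9

Some routes from api2 to lb1 avoiding mq2:
api2 -> mq1 -> lb1: 9 + 1 = 10
api2 -> db1 -> web1 -> mq1 -> lb1: 3 + 5 + 9 + 1 = 18
api2 -> db1 -> web1 -> lb1: 3 + 5 + 3 = 11
api2 -> db1 -> lb1: 3 + 6 = 9
api2 -> mq1 -> web1 -> lb1: 9 + 9 + 3 = 21
The minimum is 9 ms.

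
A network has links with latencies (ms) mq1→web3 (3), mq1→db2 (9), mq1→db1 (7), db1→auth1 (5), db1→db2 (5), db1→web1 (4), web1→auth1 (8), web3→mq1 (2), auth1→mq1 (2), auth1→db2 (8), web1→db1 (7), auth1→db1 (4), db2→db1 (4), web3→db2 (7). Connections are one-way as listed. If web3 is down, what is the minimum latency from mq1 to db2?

Checking several routes:
mq1 -> db2: 9
mq1 -> db1 -> db2: 7 + 5 = 12
mq1 -> db1 -> auth1 -> db2: 7 + 5 + 8 = 20
The minimum is 9 ms.

9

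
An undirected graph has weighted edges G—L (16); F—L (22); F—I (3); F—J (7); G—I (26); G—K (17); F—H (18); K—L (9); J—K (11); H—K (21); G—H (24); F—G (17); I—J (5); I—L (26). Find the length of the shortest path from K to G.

Checking several routes:
K - L - G: 9 + 16 = 25
K - G: 17
K - J - F - G: 11 + 7 + 17 = 35
K - H - G: 21 + 24 = 45
K - J - I - G: 11 + 5 + 26 = 42
K - J - I - F - G: 11 + 5 + 3 + 17 = 36
Shortest: 17.

17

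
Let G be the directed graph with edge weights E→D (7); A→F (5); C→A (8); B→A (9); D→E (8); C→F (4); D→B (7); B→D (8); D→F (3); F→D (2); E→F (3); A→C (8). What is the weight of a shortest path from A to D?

Paths from A to D:
A -> C -> F -> D: 8 + 4 + 2 = 14
A -> F -> D: 5 + 2 = 7
Shortest: 7.

7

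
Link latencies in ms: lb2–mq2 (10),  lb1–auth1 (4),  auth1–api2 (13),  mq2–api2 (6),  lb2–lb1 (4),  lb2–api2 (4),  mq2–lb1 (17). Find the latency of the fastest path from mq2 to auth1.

18

Candidate routes:
mq2 → lb2 → api2 → auth1: 10 + 4 + 13 = 27
mq2 → api2 → lb2 → lb1 → auth1: 6 + 4 + 4 + 4 = 18
mq2 → lb1 → auth1: 17 + 4 = 21
mq2 → api2 → auth1: 6 + 13 = 19
mq2 → lb1 → lb2 → api2 → auth1: 17 + 4 + 4 + 13 = 38
mq2 → lb2 → lb1 → auth1: 10 + 4 + 4 = 18
The minimum is 18 ms.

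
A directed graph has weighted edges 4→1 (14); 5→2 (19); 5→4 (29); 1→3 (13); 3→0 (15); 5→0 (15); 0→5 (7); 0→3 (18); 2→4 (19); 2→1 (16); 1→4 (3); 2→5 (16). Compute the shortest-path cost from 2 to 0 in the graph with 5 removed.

44

Paths from 2 to 0 avoiding 5:
2-4-1-3-0: 19 + 14 + 13 + 15 = 61
2-1-3-0: 16 + 13 + 15 = 44
Shortest: 44.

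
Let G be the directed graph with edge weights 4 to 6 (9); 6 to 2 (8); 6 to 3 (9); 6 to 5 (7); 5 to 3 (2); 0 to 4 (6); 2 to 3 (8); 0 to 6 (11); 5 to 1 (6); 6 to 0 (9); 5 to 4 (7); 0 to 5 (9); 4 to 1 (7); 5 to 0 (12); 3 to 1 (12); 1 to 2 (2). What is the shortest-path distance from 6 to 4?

14

Comparing a few candidate routes:
6→0→4: 9 + 6 = 15
6→5→4: 7 + 7 = 14
6→0→5→4: 9 + 9 + 7 = 25
Best route has total 14.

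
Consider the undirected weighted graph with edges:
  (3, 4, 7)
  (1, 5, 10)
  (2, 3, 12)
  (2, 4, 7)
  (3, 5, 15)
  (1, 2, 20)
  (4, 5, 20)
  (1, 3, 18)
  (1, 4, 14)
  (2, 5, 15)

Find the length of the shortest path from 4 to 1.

14

Checking several routes:
4→1: 14
4→2→5→1: 7 + 15 + 10 = 32
4→2→1: 7 + 20 = 27
4→3→1: 7 + 18 = 25
4→5→1: 20 + 10 = 30
Shortest: 14.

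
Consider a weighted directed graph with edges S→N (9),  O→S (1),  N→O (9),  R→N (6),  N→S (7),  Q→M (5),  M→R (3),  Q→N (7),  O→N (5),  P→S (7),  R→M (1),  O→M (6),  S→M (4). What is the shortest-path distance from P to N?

Paths from P to N:
P -> S -> M -> R -> N: 7 + 4 + 3 + 6 = 20
P -> S -> N: 7 + 9 = 16
Shortest: 16.

16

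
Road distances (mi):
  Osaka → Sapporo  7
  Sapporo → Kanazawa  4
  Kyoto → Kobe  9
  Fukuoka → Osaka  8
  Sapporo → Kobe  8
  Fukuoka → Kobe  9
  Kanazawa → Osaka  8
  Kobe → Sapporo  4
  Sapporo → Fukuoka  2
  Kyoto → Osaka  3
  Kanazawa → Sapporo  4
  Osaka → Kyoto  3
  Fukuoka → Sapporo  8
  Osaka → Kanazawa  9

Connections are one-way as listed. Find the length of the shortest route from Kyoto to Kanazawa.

12

Checking several routes:
Kyoto -> Osaka -> Kanazawa: 3 + 9 = 12
Kyoto -> Kobe -> Sapporo -> Kanazawa: 9 + 4 + 4 = 17
Kyoto -> Osaka -> Sapporo -> Kanazawa: 3 + 7 + 4 = 14
Best route has total 12 mi.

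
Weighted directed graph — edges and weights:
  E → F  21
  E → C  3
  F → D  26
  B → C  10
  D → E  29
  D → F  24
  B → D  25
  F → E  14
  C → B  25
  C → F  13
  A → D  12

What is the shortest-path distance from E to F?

Routes from E to F:
E -> C -> F: 3 + 13 = 16
E -> C -> B -> D -> F: 3 + 25 + 25 + 24 = 77
E -> F: 21
Best route has total 16.

16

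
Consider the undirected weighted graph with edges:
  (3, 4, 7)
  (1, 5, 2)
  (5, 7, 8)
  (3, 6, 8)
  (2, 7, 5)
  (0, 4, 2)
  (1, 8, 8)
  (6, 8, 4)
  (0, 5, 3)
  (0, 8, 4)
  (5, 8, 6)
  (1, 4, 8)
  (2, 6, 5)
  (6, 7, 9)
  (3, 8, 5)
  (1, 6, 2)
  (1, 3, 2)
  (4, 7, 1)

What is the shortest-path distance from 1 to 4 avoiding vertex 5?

Some routes from 1 to 4 avoiding 5:
1-4: 8
1-3-8-0-4: 2 + 5 + 4 + 2 = 13
1-6-8-0-4: 2 + 4 + 4 + 2 = 12
1-6-7-4: 2 + 9 + 1 = 12
1-6-2-7-4: 2 + 5 + 5 + 1 = 13
1-3-4: 2 + 7 = 9
The minimum is 8.

8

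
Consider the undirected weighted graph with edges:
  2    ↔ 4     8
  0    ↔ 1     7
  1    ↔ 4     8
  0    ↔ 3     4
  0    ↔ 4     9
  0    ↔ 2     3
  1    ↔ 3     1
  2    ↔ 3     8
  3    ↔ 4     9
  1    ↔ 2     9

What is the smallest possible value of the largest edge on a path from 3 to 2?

4

Some routes from 3 to 2:
3→0→2: max(4, 3) = 4
3→2: max(8) = 8
3→1→0→2: max(1, 7, 3) = 7
3→0→1→4→2: max(4, 7, 8, 8) = 8
3→1→4→2: max(1, 8, 8) = 8
Best route has worst link 4.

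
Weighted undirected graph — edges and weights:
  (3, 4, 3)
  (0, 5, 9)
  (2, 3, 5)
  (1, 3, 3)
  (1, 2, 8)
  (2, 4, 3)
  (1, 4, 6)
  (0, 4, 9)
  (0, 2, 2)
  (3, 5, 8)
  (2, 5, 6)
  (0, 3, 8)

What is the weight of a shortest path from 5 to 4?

9

Some routes from 5 to 4:
5 -> 2 -> 4: 6 + 3 = 9
5 -> 2 -> 3 -> 4: 6 + 5 + 3 = 14
5 -> 3 -> 2 -> 4: 8 + 5 + 3 = 16
5 -> 3 -> 4: 8 + 3 = 11
5 -> 0 -> 2 -> 4: 9 + 2 + 3 = 14
5 -> 3 -> 1 -> 4: 8 + 3 + 6 = 17
The minimum is 9.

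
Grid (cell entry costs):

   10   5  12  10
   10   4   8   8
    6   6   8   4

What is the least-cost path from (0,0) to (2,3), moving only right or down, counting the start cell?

37

One optimal route is (0,0) → (0,1) → (1,1) → (2,1) → (2,2) → (2,3).
Its cost is 10 + 5 + 4 + 6 + 8 + 4 = 37.
(Top row then right column would cost 49.)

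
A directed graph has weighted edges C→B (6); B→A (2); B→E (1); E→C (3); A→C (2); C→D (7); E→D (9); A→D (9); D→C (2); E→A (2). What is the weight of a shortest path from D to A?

10

Candidate routes:
D -> C -> B -> A: 2 + 6 + 2 = 10
D -> C -> B -> E -> A: 2 + 6 + 1 + 2 = 11
Shortest: 10.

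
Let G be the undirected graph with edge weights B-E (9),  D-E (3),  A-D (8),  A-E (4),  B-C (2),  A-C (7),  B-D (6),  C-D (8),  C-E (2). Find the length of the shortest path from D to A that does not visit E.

Candidate routes:
D - C - A: 8 + 7 = 15
D - B - C - A: 6 + 2 + 7 = 15
D - A: 8
The minimum is 8.

8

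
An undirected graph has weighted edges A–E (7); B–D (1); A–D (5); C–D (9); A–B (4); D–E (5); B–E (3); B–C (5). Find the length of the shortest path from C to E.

Some routes from C to E:
C - D - B - E: 9 + 1 + 3 = 13
C - B - E: 5 + 3 = 8
C - B - D - E: 5 + 1 + 5 = 11
Best route has total 8.

8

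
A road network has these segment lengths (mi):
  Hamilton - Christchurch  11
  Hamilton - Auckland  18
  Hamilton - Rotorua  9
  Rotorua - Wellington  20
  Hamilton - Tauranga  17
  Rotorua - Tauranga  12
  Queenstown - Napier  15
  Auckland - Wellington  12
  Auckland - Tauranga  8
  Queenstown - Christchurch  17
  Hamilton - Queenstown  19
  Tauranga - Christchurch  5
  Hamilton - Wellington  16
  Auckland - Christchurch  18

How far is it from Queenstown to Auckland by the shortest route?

Some routes from Queenstown to Auckland:
Queenstown→Christchurch→Auckland: 17 + 18 = 35
Queenstown→Christchurch→Tauranga→Auckland: 17 + 5 + 8 = 30
Queenstown→Hamilton→Auckland: 19 + 18 = 37
Queenstown→Hamilton→Christchurch→Tauranga→Auckland: 19 + 11 + 5 + 8 = 43
Best route has total 30 mi.

30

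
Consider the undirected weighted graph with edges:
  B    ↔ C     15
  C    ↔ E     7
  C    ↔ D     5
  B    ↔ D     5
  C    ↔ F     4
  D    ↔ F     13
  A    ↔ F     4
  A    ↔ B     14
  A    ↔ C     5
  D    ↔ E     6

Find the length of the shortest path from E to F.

A few of the E→F routes:
E -> C -> A -> F: 7 + 5 + 4 = 16
E -> C -> F: 7 + 4 = 11
E -> D -> C -> F: 6 + 5 + 4 = 15
Shortest: 11.

11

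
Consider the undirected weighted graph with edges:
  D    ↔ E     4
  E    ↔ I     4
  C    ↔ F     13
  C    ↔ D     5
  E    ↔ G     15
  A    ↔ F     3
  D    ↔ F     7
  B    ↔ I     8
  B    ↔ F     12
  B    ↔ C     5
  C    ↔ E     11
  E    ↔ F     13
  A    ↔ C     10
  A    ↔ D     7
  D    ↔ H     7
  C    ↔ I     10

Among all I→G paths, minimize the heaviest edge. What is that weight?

Checking several routes:
I -> B -> F -> C -> D -> E -> G: max(8, 12, 13, 5, 4, 15) = 15
I -> B -> F -> C -> A -> D -> E -> G: max(8, 12, 13, 10, 7, 4, 15) = 15
I -> E -> G: max(4, 15) = 15
The minimum achievable maximum is 15.

15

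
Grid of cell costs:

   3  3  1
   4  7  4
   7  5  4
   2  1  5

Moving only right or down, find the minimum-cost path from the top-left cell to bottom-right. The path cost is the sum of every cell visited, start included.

20

One optimal route is [0,0] -> [0,1] -> [0,2] -> [1,2] -> [2,2] -> [3,2].
Its cost is 3 + 3 + 1 + 4 + 4 + 5 = 20.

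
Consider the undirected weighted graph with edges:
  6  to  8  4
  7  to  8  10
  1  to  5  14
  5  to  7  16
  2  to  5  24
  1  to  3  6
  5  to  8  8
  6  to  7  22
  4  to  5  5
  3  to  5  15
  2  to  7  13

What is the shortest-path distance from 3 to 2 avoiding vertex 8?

Candidate routes:
3 - 5 - 7 - 2: 15 + 16 + 13 = 44
3 - 1 - 5 - 7 - 2: 6 + 14 + 16 + 13 = 49
3 - 1 - 5 - 2: 6 + 14 + 24 = 44
3 - 5 - 2: 15 + 24 = 39
The minimum is 39.

39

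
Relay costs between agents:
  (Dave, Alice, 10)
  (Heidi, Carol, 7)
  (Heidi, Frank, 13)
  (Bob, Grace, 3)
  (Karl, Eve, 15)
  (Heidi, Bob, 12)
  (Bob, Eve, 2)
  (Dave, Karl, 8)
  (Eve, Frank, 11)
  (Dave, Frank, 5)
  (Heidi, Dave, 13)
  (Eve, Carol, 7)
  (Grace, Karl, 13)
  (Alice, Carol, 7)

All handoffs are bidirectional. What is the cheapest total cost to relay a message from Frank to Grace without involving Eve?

Routes from Frank to Grace avoiding Eve:
Frank - Heidi - Carol - Alice - Dave - Karl - Grace: 13 + 7 + 7 + 10 + 8 + 13 = 58
Frank - Dave - Heidi - Bob - Grace: 5 + 13 + 12 + 3 = 33
Frank - Dave - Alice - Carol - Heidi - Bob - Grace: 5 + 10 + 7 + 7 + 12 + 3 = 44
Frank - Heidi - Bob - Grace: 13 + 12 + 3 = 28
Frank - Heidi - Dave - Karl - Grace: 13 + 13 + 8 + 13 = 47
Frank - Dave - Karl - Grace: 5 + 8 + 13 = 26
Shortest: 26.

26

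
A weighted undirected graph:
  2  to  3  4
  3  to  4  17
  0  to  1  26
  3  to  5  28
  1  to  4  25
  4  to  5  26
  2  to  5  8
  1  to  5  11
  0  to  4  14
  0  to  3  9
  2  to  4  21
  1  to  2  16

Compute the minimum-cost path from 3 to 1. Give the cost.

A few of the 3→1 routes:
3→5→1: 28 + 11 = 39
3→2→1: 4 + 16 = 20
3→4→1: 17 + 25 = 42
3→0→1: 9 + 26 = 35
3→2→5→1: 4 + 8 + 11 = 23
Best route has total 20.

20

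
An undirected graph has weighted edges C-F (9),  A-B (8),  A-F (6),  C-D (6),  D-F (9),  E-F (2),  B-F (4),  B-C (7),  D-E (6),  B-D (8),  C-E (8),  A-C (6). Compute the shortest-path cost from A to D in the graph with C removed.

14

Routes from A to D avoiding C:
A -> B -> D: 8 + 8 = 16
A -> F -> E -> D: 6 + 2 + 6 = 14
A -> F -> B -> D: 6 + 4 + 8 = 18
A -> F -> D: 6 + 9 = 15
A -> B -> F -> D: 8 + 4 + 9 = 21
A -> B -> F -> E -> D: 8 + 4 + 2 + 6 = 20
Best route has total 14.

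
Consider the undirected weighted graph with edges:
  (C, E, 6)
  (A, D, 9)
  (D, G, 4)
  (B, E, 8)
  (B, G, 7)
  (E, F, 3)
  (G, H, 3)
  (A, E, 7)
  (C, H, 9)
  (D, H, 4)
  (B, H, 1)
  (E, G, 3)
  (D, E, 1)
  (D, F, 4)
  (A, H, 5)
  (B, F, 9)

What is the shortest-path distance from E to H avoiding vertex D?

Checking several routes:
E → G → B → H: 3 + 7 + 1 = 11
E → G → H: 3 + 3 = 6
E → B → H: 8 + 1 = 9
The minimum is 6.

6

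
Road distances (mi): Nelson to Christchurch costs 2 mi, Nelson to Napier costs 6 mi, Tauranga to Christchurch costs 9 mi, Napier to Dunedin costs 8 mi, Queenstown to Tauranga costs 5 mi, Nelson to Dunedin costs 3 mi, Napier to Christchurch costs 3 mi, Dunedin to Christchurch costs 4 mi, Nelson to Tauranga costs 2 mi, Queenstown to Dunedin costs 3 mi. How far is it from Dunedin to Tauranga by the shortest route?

5

Comparing a few candidate routes:
Dunedin - Christchurch - Napier - Nelson - Tauranga: 4 + 3 + 6 + 2 = 15
Dunedin - Christchurch - Tauranga: 4 + 9 = 13
Dunedin - Queenstown - Tauranga: 3 + 5 = 8
Dunedin - Nelson - Tauranga: 3 + 2 = 5
Dunedin - Nelson - Christchurch - Tauranga: 3 + 2 + 9 = 14
Dunedin - Christchurch - Nelson - Tauranga: 4 + 2 + 2 = 8
The minimum is 5 mi.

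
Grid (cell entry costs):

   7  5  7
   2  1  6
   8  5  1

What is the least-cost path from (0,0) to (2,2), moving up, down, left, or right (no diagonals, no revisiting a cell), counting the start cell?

Cheapest: [0,0]→[1,0]→[1,1]→[2,1]→[2,2]
  7 + 2 + 1 + 5 + 1 = 16

16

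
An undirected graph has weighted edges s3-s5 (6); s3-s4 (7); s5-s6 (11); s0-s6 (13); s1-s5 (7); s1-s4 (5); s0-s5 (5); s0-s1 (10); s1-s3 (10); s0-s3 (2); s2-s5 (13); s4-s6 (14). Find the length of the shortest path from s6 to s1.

18

Some routes from s6 to s1:
s6 - s5 - s1: 11 + 7 = 18
s6 - s4 - s1: 14 + 5 = 19
s6 - s0 - s1: 13 + 10 = 23
Best route has total 18.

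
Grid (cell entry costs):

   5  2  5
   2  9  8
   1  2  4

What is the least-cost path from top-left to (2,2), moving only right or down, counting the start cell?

14

Cheapest: r0c0 -> r1c0 -> r2c0 -> r2c1 -> r2c2
  5 + 2 + 1 + 2 + 4 = 14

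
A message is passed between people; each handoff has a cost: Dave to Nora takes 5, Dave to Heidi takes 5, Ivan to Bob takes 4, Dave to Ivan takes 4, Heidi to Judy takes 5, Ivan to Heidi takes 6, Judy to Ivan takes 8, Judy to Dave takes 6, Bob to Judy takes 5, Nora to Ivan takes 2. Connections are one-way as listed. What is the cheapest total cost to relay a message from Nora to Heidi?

8

Candidate routes:
Nora → Ivan → Bob → Judy → Dave → Heidi: 2 + 4 + 5 + 6 + 5 = 22
Nora → Ivan → Heidi: 2 + 6 = 8
The minimum is 8.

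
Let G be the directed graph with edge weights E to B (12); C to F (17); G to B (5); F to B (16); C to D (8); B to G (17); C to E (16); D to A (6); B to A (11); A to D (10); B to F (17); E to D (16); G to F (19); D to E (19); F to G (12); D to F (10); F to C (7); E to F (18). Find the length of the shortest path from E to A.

22

Some routes from E to A:
E - F - B - A: 18 + 16 + 11 = 45
E - B - A: 12 + 11 = 23
E - F - G - B - A: 18 + 12 + 5 + 11 = 46
E - B - F - C - D - A: 12 + 17 + 7 + 8 + 6 = 50
E - F - C - D - A: 18 + 7 + 8 + 6 = 39
E - D - A: 16 + 6 = 22
The minimum is 22.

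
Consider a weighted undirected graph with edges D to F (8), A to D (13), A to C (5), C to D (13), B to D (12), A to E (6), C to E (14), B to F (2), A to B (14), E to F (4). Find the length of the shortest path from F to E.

Checking several routes:
F - D - C - A - E: 8 + 13 + 5 + 6 = 32
F - B - A - E: 2 + 14 + 6 = 22
F - E: 4
F - D - A - E: 8 + 13 + 6 = 27
Best route has total 4.

4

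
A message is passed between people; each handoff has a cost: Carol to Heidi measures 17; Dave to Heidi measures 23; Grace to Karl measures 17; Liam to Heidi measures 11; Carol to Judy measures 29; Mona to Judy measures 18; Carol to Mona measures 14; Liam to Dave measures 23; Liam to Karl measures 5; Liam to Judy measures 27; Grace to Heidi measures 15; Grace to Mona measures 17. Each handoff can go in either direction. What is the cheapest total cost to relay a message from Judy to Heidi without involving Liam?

A few of the Judy→Heidi routes:
Judy -> Mona -> Grace -> Heidi: 18 + 17 + 15 = 50
Judy -> Mona -> Carol -> Heidi: 18 + 14 + 17 = 49
Judy -> Carol -> Heidi: 29 + 17 = 46
Best route has total 46.

46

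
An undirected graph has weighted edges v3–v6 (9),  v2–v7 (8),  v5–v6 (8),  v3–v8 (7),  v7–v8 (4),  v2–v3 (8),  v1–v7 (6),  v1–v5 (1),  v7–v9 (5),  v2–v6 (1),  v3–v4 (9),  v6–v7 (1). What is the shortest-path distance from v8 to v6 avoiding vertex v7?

16

Paths from v8 to v6 avoiding v7:
v8→v3→v6: 7 + 9 = 16
v8→v3→v2→v6: 7 + 8 + 1 = 16
Shortest: 16.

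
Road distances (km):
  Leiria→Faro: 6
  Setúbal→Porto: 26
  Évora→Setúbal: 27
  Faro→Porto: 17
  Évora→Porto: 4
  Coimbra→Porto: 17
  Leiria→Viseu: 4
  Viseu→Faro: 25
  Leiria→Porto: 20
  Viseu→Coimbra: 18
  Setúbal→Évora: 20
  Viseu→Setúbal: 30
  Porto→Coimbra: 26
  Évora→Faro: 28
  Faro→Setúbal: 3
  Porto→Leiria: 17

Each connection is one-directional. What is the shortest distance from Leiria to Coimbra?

A few of the Leiria→Coimbra routes:
Leiria→Viseu→Coimbra: 4 + 18 = 22
Leiria→Faro→Porto→Coimbra: 6 + 17 + 26 = 49
Leiria→Faro→Setúbal→Évora→Porto→Coimbra: 6 + 3 + 20 + 4 + 26 = 59
Leiria→Porto→Coimbra: 20 + 26 = 46
Best route has total 22 km.

22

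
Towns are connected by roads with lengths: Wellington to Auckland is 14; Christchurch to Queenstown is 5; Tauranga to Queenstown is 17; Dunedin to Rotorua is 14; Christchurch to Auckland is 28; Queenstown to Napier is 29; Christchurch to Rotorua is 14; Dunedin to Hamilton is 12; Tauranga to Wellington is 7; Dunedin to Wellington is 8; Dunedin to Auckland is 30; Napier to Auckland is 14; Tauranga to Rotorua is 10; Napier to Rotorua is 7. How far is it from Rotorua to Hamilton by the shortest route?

A few of the Rotorua→Hamilton routes:
Rotorua - Dunedin - Hamilton: 14 + 12 = 26
Rotorua - Tauranga - Wellington - Dunedin - Hamilton: 10 + 7 + 8 + 12 = 37
Rotorua - Napier - Auckland - Wellington - Dunedin - Hamilton: 7 + 14 + 14 + 8 + 12 = 55
Rotorua - Napier - Auckland - Dunedin - Hamilton: 7 + 14 + 30 + 12 = 63
The minimum is 26.

26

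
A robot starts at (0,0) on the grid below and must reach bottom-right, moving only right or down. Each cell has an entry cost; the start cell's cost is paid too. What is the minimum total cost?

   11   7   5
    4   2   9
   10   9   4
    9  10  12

42

Best path: (0,0) → (1,0) → (1,1) → (1,2) → (2,2) → (3,2)
Cost: 11 + 4 + 2 + 9 + 4 + 12 = 42
For comparison, the top-then-right route costs 48.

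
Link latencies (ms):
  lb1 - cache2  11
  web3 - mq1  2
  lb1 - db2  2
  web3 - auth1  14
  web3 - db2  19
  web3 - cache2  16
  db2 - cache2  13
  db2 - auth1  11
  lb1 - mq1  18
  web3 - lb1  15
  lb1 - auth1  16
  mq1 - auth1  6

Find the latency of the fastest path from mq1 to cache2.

18

Checking several routes:
mq1-web3-cache2: 2 + 16 = 18
mq1-lb1-cache2: 18 + 11 = 29
mq1-web3-lb1-cache2: 2 + 15 + 11 = 28
Shortest: 18 ms.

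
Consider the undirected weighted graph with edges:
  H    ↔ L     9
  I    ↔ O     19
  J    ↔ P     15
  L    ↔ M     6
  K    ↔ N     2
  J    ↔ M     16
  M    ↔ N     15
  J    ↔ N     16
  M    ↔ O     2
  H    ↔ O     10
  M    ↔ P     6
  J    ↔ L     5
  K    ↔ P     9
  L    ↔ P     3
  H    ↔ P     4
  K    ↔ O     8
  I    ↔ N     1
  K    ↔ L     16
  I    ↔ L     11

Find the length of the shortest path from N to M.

Comparing a few candidate routes:
N - I - L - M: 1 + 11 + 6 = 18
N - K - P - L - M: 2 + 9 + 3 + 6 = 20
N - K - O - M: 2 + 8 + 2 = 12
N - K - P - M: 2 + 9 + 6 = 17
N - M: 15
Shortest: 12.

12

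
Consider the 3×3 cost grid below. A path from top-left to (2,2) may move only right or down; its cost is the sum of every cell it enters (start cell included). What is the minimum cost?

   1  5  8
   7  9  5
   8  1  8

Best path: (0,0) → (0,1) → (1,1) → (2,1) → (2,2)
Cost: 1 + 5 + 9 + 1 + 8 = 24

24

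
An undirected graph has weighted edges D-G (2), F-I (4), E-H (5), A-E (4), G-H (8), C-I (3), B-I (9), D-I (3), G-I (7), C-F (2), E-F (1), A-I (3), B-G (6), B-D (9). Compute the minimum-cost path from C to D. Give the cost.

Checking several routes:
C - F - I - D: 2 + 4 + 3 = 9
C - I - G - D: 3 + 7 + 2 = 12
C - I - D: 3 + 3 = 6
C - F - I - G - D: 2 + 4 + 7 + 2 = 15
C - F - E - A - I - D: 2 + 1 + 4 + 3 + 3 = 13
C - F - E - H - G - D: 2 + 1 + 5 + 8 + 2 = 18
Best route has total 6.

6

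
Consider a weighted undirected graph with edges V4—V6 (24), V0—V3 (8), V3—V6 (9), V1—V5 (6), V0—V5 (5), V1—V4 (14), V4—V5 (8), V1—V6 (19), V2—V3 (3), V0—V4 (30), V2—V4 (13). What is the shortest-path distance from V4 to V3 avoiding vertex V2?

21

Checking several routes:
V4-V1-V5-V0-V3: 14 + 6 + 5 + 8 = 33
V4-V6-V3: 24 + 9 = 33
V4-V5-V0-V3: 8 + 5 + 8 = 21
The minimum is 21.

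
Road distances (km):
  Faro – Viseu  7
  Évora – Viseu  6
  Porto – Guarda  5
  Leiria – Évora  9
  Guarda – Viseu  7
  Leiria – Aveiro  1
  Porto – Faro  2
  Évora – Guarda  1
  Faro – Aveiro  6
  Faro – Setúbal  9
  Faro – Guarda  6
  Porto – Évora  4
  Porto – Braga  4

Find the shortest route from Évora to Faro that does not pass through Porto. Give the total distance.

Checking several routes:
Évora→Guarda→Viseu→Faro: 1 + 7 + 7 = 15
Évora→Viseu→Faro: 6 + 7 = 13
Évora→Guarda→Faro: 1 + 6 = 7
The minimum is 7 km.

7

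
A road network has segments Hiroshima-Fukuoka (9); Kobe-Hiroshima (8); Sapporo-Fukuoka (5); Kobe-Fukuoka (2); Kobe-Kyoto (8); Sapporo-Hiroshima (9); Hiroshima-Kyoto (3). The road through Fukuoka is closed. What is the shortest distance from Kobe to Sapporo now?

Paths from Kobe to Sapporo avoiding Fukuoka:
Kobe→Kyoto→Hiroshima→Sapporo: 8 + 3 + 9 = 20
Kobe→Hiroshima→Sapporo: 8 + 9 = 17
The minimum is 17 km.

17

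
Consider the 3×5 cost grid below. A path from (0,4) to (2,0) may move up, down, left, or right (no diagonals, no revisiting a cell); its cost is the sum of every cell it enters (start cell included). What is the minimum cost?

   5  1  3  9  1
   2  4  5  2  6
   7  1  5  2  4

24

Best path: [0,4]→[1,4]→[1,3]→[2,3]→[2,2]→[2,1]→[2,0]
Cost: 1 + 6 + 2 + 2 + 5 + 1 + 7 = 24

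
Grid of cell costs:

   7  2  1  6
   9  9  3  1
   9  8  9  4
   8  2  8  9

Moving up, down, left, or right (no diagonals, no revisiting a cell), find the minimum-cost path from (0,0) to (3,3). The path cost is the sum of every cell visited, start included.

Take [0,0] → [0,1] → [0,2] → [1,2] → [1,3] → [2,3] → [3,3] for a total of 7 + 2 + 1 + 3 + 1 + 4 + 9 = 27.

27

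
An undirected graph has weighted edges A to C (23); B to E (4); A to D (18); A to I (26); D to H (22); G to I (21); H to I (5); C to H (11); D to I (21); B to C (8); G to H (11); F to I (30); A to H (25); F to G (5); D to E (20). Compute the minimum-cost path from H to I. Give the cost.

5

Some routes from H to I:
H - G - I: 11 + 21 = 32
H - D - I: 22 + 21 = 43
H - I: 5
Best route has total 5.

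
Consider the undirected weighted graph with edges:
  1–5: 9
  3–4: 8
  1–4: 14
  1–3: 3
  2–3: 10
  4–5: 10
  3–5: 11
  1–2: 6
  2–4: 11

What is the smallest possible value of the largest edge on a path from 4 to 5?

Comparing a few candidate routes:
4 -> 3 -> 1 -> 5: max(8, 3, 9) = 9
4 -> 5: max(10) = 10
4 -> 2 -> 3 -> 1 -> 5: max(11, 10, 3, 9) = 11
4 -> 3 -> 2 -> 1 -> 5: max(8, 10, 6, 9) = 10
Best route has worst link 9.

9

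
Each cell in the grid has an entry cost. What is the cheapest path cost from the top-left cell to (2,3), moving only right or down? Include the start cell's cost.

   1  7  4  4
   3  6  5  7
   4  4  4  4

20

Cheapest: r0c0 r1c0 r2c0 r2c1 r2c2 r2c3
  1 + 3 + 4 + 4 + 4 + 4 = 20
For comparison, the top-then-right route costs 27.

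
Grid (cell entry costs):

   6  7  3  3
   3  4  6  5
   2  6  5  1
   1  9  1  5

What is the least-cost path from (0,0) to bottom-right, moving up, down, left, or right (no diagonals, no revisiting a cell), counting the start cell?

27

Best path: (0,0) (1,0) (2,0) (3,0) (3,1) (3,2) (3,3)
Cost: 6 + 3 + 2 + 1 + 9 + 1 + 5 = 27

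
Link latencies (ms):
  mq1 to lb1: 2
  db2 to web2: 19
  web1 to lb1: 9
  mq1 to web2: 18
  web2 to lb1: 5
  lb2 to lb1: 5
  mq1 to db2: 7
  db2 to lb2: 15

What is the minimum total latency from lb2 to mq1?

7

Routes from lb2 to mq1:
lb2 - lb1 - web2 - mq1: 5 + 5 + 18 = 28
lb2 - db2 - mq1: 15 + 7 = 22
lb2 - db2 - web2 - mq1: 15 + 19 + 18 = 52
lb2 - db2 - web2 - lb1 - mq1: 15 + 19 + 5 + 2 = 41
lb2 - lb1 - web2 - db2 - mq1: 5 + 5 + 19 + 7 = 36
lb2 - lb1 - mq1: 5 + 2 = 7
Shortest: 7 ms.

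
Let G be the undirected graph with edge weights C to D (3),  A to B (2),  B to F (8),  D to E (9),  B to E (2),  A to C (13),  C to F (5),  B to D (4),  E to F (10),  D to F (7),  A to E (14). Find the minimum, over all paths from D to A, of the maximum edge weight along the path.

A few of the D→A routes:
D → F → B → A: max(7, 8, 2) = 8
D → C → F → E → B → A: max(3, 5, 10, 2, 2) = 10
D → B → A: max(4, 2) = 4
D → E → B → A: max(9, 2, 2) = 9
D → C → F → B → A: max(3, 5, 8, 2) = 8
The minimum achievable maximum is 4.

4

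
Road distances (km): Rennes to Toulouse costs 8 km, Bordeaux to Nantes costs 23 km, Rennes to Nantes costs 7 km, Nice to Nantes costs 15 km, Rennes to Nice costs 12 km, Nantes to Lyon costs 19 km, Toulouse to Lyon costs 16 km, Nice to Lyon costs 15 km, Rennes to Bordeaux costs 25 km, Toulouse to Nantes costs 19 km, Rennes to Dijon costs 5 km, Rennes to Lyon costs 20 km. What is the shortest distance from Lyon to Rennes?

20

Some routes from Lyon to Rennes:
Lyon -> Toulouse -> Rennes: 16 + 8 = 24
Lyon -> Nice -> Nantes -> Rennes: 15 + 15 + 7 = 37
Lyon -> Rennes: 20
Lyon -> Nice -> Rennes: 15 + 12 = 27
Lyon -> Nantes -> Rennes: 19 + 7 = 26
Best route has total 20 km.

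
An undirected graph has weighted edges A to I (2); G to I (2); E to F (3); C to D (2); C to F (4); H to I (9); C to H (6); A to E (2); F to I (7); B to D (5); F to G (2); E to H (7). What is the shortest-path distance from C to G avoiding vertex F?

17

Routes from C to G avoiding F:
C - H - E - A - I - G: 6 + 7 + 2 + 2 + 2 = 19
C - H - I - G: 6 + 9 + 2 = 17
Shortest: 17.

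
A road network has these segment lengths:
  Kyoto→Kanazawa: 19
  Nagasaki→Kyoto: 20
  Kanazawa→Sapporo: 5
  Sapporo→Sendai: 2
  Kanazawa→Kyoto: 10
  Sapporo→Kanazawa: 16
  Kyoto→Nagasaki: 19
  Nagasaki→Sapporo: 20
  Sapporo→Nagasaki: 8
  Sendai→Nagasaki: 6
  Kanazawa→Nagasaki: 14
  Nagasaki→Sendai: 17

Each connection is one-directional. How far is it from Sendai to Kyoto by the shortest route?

26

Routes from Sendai to Kyoto:
Sendai - Nagasaki - Sapporo - Kanazawa - Kyoto: 6 + 20 + 16 + 10 = 52
Sendai - Nagasaki - Kyoto: 6 + 20 = 26
Shortest: 26.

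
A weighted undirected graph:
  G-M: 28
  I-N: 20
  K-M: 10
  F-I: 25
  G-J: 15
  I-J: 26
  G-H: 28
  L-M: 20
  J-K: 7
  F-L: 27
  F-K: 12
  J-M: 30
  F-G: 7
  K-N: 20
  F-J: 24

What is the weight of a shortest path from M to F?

22

Comparing a few candidate routes:
M - G - F: 28 + 7 = 35
M - K - F: 10 + 12 = 22
M - K - J - G - F: 10 + 7 + 15 + 7 = 39
Shortest: 22.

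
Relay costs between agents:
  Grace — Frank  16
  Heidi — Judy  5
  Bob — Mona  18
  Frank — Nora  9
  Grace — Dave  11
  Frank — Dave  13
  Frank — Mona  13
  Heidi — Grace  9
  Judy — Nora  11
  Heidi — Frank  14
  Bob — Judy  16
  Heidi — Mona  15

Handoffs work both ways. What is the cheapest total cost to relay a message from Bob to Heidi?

Checking several routes:
Bob→Judy→Nora→Frank→Heidi: 16 + 11 + 9 + 14 = 50
Bob→Mona→Heidi: 18 + 15 = 33
Bob→Judy→Heidi: 16 + 5 = 21
Bob→Mona→Frank→Heidi: 18 + 13 + 14 = 45
Best route has total 21.

21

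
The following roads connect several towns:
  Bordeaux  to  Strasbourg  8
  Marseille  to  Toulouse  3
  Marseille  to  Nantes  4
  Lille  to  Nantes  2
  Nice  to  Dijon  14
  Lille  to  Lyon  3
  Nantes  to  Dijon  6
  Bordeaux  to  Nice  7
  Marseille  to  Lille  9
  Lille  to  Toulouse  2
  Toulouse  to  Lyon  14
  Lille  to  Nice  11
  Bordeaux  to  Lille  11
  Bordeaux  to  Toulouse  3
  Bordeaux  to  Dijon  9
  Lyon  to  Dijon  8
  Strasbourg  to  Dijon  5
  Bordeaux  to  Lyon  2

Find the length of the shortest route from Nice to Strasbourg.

A few of the Nice→Strasbourg routes:
Nice -> Bordeaux -> Dijon -> Strasbourg: 7 + 9 + 5 = 21
Nice -> Bordeaux -> Lyon -> Dijon -> Strasbourg: 7 + 2 + 8 + 5 = 22
Nice -> Bordeaux -> Strasbourg: 7 + 8 = 15
Nice -> Dijon -> Strasbourg: 14 + 5 = 19
The minimum is 15.

15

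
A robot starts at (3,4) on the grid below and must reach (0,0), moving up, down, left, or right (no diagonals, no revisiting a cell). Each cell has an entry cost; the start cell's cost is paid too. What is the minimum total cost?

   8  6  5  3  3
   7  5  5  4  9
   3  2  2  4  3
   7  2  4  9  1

30

One optimal route is (3,4) (2,4) (2,3) (2,2) (2,1) (2,0) (1,0) (0,0).
Its cost is 1 + 3 + 4 + 2 + 2 + 3 + 7 + 8 = 30.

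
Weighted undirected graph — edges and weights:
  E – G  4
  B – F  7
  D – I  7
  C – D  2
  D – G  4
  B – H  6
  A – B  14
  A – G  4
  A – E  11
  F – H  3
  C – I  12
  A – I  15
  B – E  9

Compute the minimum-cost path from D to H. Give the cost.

Some routes from D to H:
D -> G -> A -> B -> F -> H: 4 + 4 + 14 + 7 + 3 = 32
D -> G -> A -> E -> B -> H: 4 + 4 + 11 + 9 + 6 = 34
D -> G -> A -> B -> H: 4 + 4 + 14 + 6 = 28
D -> G -> E -> B -> H: 4 + 4 + 9 + 6 = 23
D -> G -> A -> E -> B -> F -> H: 4 + 4 + 11 + 9 + 7 + 3 = 38
D -> G -> E -> B -> F -> H: 4 + 4 + 9 + 7 + 3 = 27
Shortest: 23.

23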